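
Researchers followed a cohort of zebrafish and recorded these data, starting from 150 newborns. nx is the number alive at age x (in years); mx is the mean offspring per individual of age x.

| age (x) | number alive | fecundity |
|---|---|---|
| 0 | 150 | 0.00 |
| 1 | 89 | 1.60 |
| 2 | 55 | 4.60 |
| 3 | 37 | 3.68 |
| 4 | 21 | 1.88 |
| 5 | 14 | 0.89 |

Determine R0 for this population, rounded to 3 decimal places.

3.890

lx = nx/n0 = nx/150: 1, 0.59333…, 0.36667…, 0.24667…, 0.14, 0.09333…
lx·mx by age: 0, 0.949333…, 1.686667…, 0.907733…, 0.2632, 0.083067…
R0 = Σ lx·mx = 3.89… → 3.890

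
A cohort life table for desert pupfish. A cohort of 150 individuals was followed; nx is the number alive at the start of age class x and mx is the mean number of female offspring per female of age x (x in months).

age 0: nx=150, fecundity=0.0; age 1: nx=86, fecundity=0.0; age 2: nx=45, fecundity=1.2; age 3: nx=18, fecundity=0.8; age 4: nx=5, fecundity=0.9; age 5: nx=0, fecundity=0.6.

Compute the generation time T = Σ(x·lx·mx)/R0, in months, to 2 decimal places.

2.32

lx = nx/n0 = nx/150: 1, 0.57333…, 0.3, 0.12, 0.03333…, 0
lx·mx: 0, 0, 0.36, 0.096, 0.03…, 0 → R0 = 0.486…
x·lx·mx: 0, 0, 0.72, 0.288, 0.12…, 0 → Σ = 1.128…
T = 1.128… / 0.486… = 2.320988… → 2.32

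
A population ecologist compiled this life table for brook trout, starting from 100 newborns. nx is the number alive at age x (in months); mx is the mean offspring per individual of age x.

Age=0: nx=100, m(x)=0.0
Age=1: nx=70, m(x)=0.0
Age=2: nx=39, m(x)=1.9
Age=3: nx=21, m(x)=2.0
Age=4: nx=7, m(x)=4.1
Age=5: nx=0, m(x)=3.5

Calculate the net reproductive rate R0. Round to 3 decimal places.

lx = nx/n0 = nx/100: 1, 0.7, 0.39, 0.21, 0.07, 0
lx·mx by age: 0, 0, 0.741, 0.42, 0.287, 0
R0 = Σ lx·mx = 1.448 → 1.448

1.448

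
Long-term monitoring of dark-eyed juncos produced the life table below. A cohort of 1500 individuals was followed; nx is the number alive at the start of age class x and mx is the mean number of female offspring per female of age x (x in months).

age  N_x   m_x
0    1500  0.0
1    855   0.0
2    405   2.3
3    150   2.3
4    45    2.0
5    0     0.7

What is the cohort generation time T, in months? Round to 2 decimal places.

2.38

lx = nx/n0 = nx/1500: 1, 0.57, 0.27, 0.1, 0.03, 0
lx·mx: 0, 0, 0.621, 0.23, 0.06, 0 → R0 = 0.911
x·lx·mx: 0, 0, 1.242, 0.69, 0.24, 0 → Σ = 2.172
T = 2.172 / 0.911 = 2.384193… → 2.38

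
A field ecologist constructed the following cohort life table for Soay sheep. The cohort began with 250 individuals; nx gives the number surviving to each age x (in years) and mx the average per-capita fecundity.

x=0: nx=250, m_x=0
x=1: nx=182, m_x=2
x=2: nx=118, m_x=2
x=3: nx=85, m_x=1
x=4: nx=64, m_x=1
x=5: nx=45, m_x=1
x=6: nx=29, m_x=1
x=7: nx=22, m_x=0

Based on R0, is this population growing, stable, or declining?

growing

lx = nx/n0 = nx/250: 1, 0.728, 0.472, 0.34, 0.256, 0.18, 0.116, 0.088
R0 = Σ lx·mx = 0 + 1.456 + 0.944 + 0.34 + 0.256 + 0.18 + 0.116 + 0 = 3.292
R0 > 1, so the population is growing.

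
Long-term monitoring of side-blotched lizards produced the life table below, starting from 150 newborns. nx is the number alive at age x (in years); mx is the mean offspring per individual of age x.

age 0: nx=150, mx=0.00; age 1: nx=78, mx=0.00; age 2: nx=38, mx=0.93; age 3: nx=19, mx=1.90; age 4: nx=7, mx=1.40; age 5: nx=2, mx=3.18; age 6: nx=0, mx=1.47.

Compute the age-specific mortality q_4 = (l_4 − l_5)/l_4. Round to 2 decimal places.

lx = nx/n0 = nx/150: 1, 0.52, 0.25333…, 0.12667…, 0.04667…, 0.01333…, 0
q_4 = (l_4 − l_5) / l_4 = (0.046667… − 0.013333…) / 0.046667…
     = 0.033333… / 0.046667… = 0.714286… → 0.71

0.71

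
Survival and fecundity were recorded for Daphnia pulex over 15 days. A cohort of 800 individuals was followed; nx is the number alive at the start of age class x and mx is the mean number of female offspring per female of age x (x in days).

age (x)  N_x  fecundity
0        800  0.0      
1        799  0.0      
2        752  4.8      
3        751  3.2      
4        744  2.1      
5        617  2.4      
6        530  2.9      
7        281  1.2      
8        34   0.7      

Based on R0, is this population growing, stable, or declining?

growing

lx = nx/n0 = nx/800: 1, 0.99875, 0.94, 0.93875, 0.93, 0.77125, 0.6625, 0.35125, 0.0425
R0 = Σ lx·mx = 0 + 0 + 4.512 + 3.004 + 1.953 + 1.851 + 1.92125 + 0.4215 + 0.02975 = 13.6925
R0 > 1, so the population is growing.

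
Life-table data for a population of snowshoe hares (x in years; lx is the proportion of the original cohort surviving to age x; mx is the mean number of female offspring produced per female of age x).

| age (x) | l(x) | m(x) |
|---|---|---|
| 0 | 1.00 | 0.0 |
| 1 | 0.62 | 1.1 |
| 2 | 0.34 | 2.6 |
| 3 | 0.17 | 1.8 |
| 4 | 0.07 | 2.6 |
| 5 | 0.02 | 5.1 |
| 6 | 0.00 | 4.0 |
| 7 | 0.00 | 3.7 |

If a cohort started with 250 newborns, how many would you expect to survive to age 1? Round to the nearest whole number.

Expected survivors = N0 · l_1 = 250 × 0.62 = 155 → 155

155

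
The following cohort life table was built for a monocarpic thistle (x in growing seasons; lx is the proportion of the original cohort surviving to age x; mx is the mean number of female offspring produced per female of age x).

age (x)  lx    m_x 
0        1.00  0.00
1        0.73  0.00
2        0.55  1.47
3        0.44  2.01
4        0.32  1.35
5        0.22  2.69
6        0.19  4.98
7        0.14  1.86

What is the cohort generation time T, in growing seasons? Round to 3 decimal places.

lx·mx: 0, 0, 0.8085, 0.8844, 0.432, 0.5918, 0.9462, 0.2604 → R0 = 3.9233
x·lx·mx: 0, 0, 1.617, 2.6532, 1.728, 2.959, 5.6772, 1.8228 → Σ = 16.4572
T = 16.4572 / 3.9233 = 4.194734… → 4.195

4.195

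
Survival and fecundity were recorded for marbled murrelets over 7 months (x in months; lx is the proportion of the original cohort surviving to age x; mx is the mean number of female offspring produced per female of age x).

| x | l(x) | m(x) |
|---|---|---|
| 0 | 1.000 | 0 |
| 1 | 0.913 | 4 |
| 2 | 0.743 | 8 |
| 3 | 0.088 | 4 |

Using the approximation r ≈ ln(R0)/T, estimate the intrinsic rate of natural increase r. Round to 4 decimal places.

1.3771

R0 = Σ lx·mx = 0 + 3.652 + 5.944 + 0.352 = 9.948
Σ x·lx·mx = 16.596; T = 16.596/9.948 = 1.66828…
r ≈ ln(R0)/T = ln(9.948)/1.66828… = 1.377094… → 1.3771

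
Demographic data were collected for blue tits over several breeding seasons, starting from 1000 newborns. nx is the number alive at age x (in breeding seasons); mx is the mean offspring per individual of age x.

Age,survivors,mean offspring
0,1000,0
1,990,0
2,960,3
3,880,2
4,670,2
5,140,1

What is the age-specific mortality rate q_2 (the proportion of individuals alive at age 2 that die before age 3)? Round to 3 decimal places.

0.083

lx = nx/n0 = nx/1000: 1, 0.99, 0.96, 0.88, 0.67, 0.14
q_2 = (l_2 − l_3) / l_2 = (0.96 − 0.88) / 0.96
     = 0.08 / 0.96 = 0.083333… → 0.083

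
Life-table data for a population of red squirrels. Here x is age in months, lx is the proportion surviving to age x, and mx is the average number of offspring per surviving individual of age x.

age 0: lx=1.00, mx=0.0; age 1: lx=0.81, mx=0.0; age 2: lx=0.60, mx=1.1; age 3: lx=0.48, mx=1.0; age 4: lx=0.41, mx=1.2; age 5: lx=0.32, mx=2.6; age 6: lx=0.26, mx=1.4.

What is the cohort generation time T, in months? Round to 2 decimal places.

3.92

lx·mx: 0, 0, 0.66, 0.48, 0.492, 0.832, 0.364 → R0 = 2.828
x·lx·mx: 0, 0, 1.32, 1.44, 1.968, 4.16, 2.184 → Σ = 11.072
T = 11.072 / 2.828 = 3.915134… → 3.92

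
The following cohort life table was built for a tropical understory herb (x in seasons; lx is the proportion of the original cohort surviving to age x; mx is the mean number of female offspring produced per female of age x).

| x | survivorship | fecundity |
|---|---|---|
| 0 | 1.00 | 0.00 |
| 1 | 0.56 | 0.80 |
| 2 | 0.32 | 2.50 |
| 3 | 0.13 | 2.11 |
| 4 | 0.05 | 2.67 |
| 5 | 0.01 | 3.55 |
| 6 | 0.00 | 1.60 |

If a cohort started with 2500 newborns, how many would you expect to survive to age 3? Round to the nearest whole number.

Expected survivors = N0 · l_3 = 2500 × 0.13 = 325 → 325

325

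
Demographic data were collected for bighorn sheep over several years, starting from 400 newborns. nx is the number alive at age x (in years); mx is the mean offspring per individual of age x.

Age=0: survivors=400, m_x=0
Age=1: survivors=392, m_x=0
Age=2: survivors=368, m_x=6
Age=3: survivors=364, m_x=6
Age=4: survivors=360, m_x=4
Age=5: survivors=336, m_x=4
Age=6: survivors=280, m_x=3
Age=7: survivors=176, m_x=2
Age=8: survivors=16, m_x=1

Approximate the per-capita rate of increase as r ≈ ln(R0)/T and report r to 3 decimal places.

lx = nx/n0 = nx/400: 1, 0.98, 0.92, 0.91, 0.9, 0.84, 0.7, 0.44, 0.04
R0 = Σ lx·mx = 0 + 0 + 5.52 + 5.46 + 3.6 + 3.36 + 2.1 + 0.88 + 0.04 = 20.96
Σ x·lx·mx = 77.7; T = 77.7/20.96 = 3.70706…
r ≈ ln(R0)/T = ln(20.96)/3.70706… = 0.82076… → 0.821

0.821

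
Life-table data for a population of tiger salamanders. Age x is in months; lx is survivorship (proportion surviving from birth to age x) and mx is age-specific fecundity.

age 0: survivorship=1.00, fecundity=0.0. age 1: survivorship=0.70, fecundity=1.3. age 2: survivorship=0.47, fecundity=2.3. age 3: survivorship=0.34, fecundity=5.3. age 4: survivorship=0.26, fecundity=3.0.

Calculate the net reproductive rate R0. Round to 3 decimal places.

4.573

lx·mx by age: 0, 0.91, 1.081, 1.802, 0.78
R0 = Σ lx·mx = 4.573 → 4.573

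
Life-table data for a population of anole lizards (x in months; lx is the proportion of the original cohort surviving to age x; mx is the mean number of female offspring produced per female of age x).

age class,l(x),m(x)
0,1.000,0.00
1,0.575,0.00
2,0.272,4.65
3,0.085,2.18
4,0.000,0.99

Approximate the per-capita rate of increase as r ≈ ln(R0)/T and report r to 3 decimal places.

0.175

R0 = Σ lx·mx = 0 + 0 + 1.2648 + 0.1853 + 0 = 1.4501
Σ x·lx·mx = 3.0855; T = 3.0855/1.4501 = 2.12778…
r ≈ ln(R0)/T = ln(1.4501)/2.12778… = 0.17466… → 0.175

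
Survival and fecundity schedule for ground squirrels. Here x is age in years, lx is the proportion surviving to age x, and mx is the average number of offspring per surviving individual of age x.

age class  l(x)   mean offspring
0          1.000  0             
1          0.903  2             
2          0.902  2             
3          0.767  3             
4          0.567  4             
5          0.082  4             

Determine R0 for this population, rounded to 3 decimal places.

lx·mx by age: 0, 1.806, 1.804, 2.301, 2.268, 0.328
R0 = Σ lx·mx = 8.507 → 8.507

8.507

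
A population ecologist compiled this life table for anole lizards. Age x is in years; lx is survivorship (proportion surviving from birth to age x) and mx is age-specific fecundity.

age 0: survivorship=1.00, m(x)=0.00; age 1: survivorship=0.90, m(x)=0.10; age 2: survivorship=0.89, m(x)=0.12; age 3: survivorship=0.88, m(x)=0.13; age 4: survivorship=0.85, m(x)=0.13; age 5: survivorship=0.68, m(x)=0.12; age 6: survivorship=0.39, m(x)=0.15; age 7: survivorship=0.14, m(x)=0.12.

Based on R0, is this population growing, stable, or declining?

declining

R0 = Σ lx·mx = 0 + 0.09 + 0.1068 + 0.1144 + 0.1105 + 0.0816 + 0.0585 + 0.0168 = 0.5786
R0 < 1, so the population is declining.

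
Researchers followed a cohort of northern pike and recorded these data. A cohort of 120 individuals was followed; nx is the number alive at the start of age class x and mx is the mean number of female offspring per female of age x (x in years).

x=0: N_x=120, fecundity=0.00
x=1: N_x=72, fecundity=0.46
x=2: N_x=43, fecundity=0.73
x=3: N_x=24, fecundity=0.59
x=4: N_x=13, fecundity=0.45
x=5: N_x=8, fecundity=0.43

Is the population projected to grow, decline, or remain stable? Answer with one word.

lx = nx/n0 = nx/120: 1, 0.6, 0.35833…, 0.2, 0.10833…, 0.06667…
R0 = Σ lx·mx = 0 + 0.276 + 0.261583… + 0.118 + 0.04875… + 0.028667… = 0.733…
R0 < 1, so the population is declining.

declining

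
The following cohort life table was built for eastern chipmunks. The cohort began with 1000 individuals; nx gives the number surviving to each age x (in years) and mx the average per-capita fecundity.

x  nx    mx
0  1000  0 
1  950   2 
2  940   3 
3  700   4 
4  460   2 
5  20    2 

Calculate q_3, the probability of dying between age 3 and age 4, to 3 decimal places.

lx = nx/n0 = nx/1000: 1, 0.95, 0.94, 0.7, 0.46, 0.02
q_3 = (l_3 − l_4) / l_3 = (0.7 − 0.46) / 0.7
     = 0.24 / 0.7 = 0.342857… → 0.343

0.343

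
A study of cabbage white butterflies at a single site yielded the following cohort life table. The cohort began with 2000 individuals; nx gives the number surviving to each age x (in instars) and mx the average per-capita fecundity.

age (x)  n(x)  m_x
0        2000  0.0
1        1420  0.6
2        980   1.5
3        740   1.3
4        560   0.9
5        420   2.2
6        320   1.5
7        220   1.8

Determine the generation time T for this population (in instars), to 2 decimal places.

3.39

lx = nx/n0 = nx/2000: 1, 0.71, 0.49, 0.37, 0.28, 0.21, 0.16, 0.11
lx·mx: 0, 0.426, 0.735, 0.481, 0.252, 0.462, 0.24, 0.198 → R0 = 2.794
x·lx·mx: 0, 0.426, 1.47, 1.443, 1.008, 2.31, 1.44, 1.386 → Σ = 9.483
T = 9.483 / 2.794 = 3.394059… → 3.39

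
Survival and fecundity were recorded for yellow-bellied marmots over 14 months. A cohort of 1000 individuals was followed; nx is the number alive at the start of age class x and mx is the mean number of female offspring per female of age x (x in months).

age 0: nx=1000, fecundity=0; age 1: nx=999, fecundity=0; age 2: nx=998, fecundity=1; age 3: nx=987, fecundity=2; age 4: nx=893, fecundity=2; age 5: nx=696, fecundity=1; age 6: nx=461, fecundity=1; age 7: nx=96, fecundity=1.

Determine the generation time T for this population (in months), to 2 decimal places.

lx = nx/n0 = nx/1000: 1, 0.999, 0.998, 0.987, 0.893, 0.696, 0.461, 0.096
lx·mx: 0, 0, 0.998, 1.974, 1.786, 0.696, 0.461, 0.096 → R0 = 6.011
x·lx·mx: 0, 0, 1.996, 5.922, 7.144, 3.48, 2.766, 0.672 → Σ = 21.98
T = 21.98 / 6.011 = 3.65663… → 3.66

3.66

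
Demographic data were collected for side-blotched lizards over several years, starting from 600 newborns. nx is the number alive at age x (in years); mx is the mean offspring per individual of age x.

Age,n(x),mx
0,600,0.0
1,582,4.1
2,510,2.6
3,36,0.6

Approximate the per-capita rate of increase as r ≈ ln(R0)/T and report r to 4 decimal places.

lx = nx/n0 = nx/600: 1, 0.97, 0.85, 0.06
R0 = Σ lx·mx = 0 + 3.977 + 2.21 + 0.036 = 6.223
Σ x·lx·mx = 8.505; T = 8.505/6.223 = 1.3667…
r ≈ ln(R0)/T = ln(6.223)/1.3667… = 1.337709… → 1.3377

1.3377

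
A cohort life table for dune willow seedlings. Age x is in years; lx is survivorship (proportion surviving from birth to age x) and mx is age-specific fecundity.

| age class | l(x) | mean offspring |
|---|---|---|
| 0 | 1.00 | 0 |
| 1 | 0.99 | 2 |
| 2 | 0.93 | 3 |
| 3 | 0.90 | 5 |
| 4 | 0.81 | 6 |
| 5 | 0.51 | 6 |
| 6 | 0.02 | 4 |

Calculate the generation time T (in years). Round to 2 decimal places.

3.26

lx·mx: 0, 1.98, 2.79, 4.5, 4.86, 3.06, 0.08 → R0 = 17.27
x·lx·mx: 0, 1.98, 5.58, 13.5, 19.44, 15.3, 0.48 → Σ = 56.28
T = 56.28 / 17.27 = 3.25883… → 3.26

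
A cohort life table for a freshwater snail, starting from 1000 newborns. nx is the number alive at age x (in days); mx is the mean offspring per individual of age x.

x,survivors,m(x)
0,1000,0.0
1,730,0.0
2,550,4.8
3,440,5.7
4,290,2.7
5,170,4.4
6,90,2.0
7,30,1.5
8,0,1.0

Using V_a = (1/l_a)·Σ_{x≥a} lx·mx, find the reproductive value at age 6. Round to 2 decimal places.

2.50

lx = nx/n0 = nx/1000: 1, 0.73, 0.55, 0.44, 0.29, 0.17, 0.09, 0.03, 0
lx·mx for x ≥ 6: 0.18, 0.045, 0 → sum = 0.225
V_6 = 0.225 / l_6 = 0.225 / 0.09 = 2.5 → 2.50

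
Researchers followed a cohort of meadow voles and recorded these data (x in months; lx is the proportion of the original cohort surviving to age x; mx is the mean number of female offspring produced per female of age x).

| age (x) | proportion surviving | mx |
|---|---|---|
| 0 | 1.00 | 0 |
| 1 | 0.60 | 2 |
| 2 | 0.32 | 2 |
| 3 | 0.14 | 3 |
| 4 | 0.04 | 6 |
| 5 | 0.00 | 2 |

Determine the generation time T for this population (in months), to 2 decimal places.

lx·mx: 0, 1.2, 0.64, 0.42, 0.24, 0 → R0 = 2.5
x·lx·mx: 0, 1.2, 1.28, 1.26, 0.96, 0 → Σ = 4.7
T = 4.7 / 2.5 = 1.88 → 1.88

1.88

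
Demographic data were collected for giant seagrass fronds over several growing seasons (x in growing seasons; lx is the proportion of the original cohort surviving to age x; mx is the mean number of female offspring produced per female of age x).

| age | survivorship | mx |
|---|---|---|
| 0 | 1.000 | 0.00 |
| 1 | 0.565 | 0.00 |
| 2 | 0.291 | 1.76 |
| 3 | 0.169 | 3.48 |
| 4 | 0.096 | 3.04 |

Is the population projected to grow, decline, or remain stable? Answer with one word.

R0 = Σ lx·mx = 0 + 0 + 0.51216 + 0.58812 + 0.29184 = 1.39212
R0 > 1, so the population is growing.

growing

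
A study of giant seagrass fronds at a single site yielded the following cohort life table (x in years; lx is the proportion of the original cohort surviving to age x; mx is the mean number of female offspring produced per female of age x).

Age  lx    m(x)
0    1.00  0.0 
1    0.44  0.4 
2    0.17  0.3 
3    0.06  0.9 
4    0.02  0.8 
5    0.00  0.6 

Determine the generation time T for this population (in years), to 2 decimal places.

lx·mx: 0, 0.176, 0.051, 0.054, 0.016, 0 → R0 = 0.297
x·lx·mx: 0, 0.176, 0.102, 0.162, 0.064, 0 → Σ = 0.504
T = 0.504 / 0.297 = 1.69697… → 1.70

1.70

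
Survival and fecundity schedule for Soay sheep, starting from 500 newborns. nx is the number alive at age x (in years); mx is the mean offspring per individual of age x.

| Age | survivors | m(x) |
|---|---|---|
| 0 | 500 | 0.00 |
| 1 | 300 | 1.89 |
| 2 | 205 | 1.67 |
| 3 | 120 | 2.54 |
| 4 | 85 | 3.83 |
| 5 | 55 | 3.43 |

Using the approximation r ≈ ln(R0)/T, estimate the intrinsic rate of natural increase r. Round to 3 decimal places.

0.486

lx = nx/n0 = nx/500: 1, 0.6, 0.41, 0.24, 0.17, 0.11
R0 = Σ lx·mx = 0 + 1.134 + 0.6847 + 0.6096 + 0.6511 + 0.3773 = 3.4567
Σ x·lx·mx = 8.8231; T = 8.8231/3.4567 = 2.55246…
r ≈ ln(R0)/T = ln(3.4567)/2.55246… = 0.48593… → 0.486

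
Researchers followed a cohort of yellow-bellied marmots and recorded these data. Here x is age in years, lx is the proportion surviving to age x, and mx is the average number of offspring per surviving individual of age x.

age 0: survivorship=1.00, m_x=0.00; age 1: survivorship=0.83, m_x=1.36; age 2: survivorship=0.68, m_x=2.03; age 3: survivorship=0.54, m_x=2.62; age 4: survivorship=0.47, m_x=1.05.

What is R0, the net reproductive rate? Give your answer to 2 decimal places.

4.42

lx·mx by age: 0, 1.1288, 1.3804, 1.4148, 0.4935
R0 = Σ lx·mx = 4.4175 → 4.42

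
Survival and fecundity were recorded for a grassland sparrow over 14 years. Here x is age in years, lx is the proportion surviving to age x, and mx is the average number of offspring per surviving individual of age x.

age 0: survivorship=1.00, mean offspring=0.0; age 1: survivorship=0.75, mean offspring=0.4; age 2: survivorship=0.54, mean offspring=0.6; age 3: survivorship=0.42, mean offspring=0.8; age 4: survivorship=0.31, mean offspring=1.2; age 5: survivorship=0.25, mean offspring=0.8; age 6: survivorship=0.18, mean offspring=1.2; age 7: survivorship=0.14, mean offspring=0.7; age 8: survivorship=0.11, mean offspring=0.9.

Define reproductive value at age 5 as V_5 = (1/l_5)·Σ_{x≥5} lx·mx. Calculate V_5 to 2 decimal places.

lx·mx for x ≥ 5: 0.2, 0.216, 0.098, 0.099 → sum = 0.613
V_5 = 0.613 / l_5 = 0.613 / 0.25 = 2.452 → 2.45

2.45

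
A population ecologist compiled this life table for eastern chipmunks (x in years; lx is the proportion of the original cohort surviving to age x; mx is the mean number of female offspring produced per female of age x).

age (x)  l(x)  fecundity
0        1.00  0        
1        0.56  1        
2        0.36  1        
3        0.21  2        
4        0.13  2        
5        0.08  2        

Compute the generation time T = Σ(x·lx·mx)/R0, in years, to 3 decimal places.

lx·mx: 0, 0.56, 0.36, 0.42, 0.26, 0.16 → R0 = 1.76
x·lx·mx: 0, 0.56, 0.72, 1.26, 1.04, 0.8 → Σ = 4.38
T = 4.38 / 1.76 = 2.488636… → 2.489

2.489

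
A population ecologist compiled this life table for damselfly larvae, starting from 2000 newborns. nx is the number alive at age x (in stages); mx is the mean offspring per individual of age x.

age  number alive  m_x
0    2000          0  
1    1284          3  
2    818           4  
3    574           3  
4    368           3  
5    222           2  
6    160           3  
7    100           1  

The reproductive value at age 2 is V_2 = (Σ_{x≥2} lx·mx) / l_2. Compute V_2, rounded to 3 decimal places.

lx = nx/n0 = nx/2000: 1, 0.642, 0.409, 0.287, 0.184, 0.111, 0.08, 0.05
lx·mx for x ≥ 2: 1.636, 0.861, 0.552, 0.222, 0.24, 0.05 → sum = 3.561
V_2 = 3.561 / l_2 = 3.561 / 0.409 = 8.706601… → 8.707

8.707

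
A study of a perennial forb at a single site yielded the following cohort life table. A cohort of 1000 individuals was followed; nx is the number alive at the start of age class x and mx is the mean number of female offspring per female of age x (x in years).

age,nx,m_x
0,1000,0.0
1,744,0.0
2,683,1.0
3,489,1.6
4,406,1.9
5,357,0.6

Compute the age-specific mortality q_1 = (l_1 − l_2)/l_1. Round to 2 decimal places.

0.08

lx = nx/n0 = nx/1000: 1, 0.744, 0.683, 0.489, 0.406, 0.357
q_1 = (l_1 − l_2) / l_1 = (0.744 − 0.683) / 0.744
     = 0.061 / 0.744 = 0.081989… → 0.08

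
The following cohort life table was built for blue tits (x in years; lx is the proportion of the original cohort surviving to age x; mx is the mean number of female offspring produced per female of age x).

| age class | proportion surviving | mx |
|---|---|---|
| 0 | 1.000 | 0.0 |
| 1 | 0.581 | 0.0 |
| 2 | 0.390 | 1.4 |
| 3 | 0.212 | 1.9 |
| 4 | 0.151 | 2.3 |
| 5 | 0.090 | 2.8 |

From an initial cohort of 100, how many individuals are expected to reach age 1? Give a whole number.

Expected survivors = N0 · l_1 = 100 × 0.581 = 58.1 → 58

58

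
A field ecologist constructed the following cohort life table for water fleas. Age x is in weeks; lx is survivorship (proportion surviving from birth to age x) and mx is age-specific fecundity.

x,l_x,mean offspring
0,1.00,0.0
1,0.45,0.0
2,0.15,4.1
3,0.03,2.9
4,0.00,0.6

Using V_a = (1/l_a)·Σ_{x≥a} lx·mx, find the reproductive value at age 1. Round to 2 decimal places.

1.56

lx·mx for x ≥ 1: 0, 0.615, 0.087, 0 → sum = 0.702
V_1 = 0.702 / l_1 = 0.702 / 0.45 = 1.56 → 1.56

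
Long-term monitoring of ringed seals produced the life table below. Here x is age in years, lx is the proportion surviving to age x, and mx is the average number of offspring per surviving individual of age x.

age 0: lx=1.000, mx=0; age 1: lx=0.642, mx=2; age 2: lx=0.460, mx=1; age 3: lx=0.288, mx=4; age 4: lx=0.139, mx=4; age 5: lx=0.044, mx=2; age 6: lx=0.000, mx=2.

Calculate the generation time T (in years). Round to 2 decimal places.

2.35

lx·mx: 0, 1.284, 0.46, 1.152, 0.556, 0.088, 0 → R0 = 3.54
x·lx·mx: 0, 1.284, 0.92, 3.456, 2.224, 0.44, 0 → Σ = 8.324
T = 8.324 / 3.54 = 2.351412… → 2.35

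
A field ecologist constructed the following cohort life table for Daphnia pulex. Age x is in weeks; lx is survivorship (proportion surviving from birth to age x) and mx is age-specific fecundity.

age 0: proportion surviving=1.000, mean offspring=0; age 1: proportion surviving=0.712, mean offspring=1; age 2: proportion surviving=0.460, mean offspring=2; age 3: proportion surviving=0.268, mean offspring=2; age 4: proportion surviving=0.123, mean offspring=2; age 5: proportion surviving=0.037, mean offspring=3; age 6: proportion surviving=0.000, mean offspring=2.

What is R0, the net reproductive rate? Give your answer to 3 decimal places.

2.525

lx·mx by age: 0, 0.712, 0.92, 0.536, 0.246, 0.111, 0
R0 = Σ lx·mx = 2.525 → 2.525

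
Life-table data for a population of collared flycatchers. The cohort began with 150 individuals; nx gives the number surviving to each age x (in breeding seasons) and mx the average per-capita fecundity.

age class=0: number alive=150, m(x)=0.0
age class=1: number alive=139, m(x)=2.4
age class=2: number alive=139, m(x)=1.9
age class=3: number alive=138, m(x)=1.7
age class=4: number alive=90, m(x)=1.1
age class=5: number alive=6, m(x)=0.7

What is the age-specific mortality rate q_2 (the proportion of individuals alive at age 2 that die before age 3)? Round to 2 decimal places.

0.01

lx = nx/n0 = nx/150: 1, 0.92667…, 0.92667…, 0.92, 0.6, 0.04
q_2 = (l_2 − l_3) / l_2 = (0.926667… − 0.92) / 0.926667…
     = 0.006667… / 0.926667… = 0.007194… → 0.01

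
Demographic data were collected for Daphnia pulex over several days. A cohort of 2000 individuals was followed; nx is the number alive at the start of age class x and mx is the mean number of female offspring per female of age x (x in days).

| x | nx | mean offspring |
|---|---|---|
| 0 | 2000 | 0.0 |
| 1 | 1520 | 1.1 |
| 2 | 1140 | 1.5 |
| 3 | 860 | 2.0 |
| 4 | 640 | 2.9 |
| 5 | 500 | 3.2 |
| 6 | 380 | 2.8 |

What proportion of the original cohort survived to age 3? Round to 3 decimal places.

0.430

l_3 = n_3/n_0 = 860/2000 = 0.43 → 0.430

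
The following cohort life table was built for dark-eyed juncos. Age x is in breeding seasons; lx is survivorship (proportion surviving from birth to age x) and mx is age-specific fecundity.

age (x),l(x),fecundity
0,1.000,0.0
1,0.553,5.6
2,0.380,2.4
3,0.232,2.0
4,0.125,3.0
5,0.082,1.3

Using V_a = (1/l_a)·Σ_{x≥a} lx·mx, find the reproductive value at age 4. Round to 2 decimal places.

3.85

lx·mx for x ≥ 4: 0.375, 0.1066 → sum = 0.4816
V_4 = 0.4816 / l_4 = 0.4816 / 0.125 = 3.8528 → 3.85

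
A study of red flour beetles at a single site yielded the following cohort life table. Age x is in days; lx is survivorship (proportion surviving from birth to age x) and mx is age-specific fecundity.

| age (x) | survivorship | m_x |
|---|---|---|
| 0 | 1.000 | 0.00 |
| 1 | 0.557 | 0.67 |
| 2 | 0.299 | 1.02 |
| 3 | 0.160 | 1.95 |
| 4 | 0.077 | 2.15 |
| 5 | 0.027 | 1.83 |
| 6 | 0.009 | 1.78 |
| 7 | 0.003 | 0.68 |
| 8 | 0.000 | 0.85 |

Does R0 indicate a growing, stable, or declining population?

growing

R0 = Σ lx·mx = 0 + 0.37319 + 0.30498 + 0.312 + 0.16555 + 0.04941 + 0.01602 + 0.00204 + 0 = 1.22319
R0 > 1, so the population is growing.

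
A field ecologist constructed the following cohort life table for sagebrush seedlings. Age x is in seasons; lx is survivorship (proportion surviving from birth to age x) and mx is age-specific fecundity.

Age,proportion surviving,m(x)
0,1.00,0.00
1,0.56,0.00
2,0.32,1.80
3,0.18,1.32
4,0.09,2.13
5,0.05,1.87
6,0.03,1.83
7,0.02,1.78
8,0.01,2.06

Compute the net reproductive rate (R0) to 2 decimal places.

lx·mx by age: 0, 0, 0.576, 0.2376, 0.1917, 0.0935, 0.0549, 0.0356, 0.0206
R0 = Σ lx·mx = 1.2099 → 1.21

1.21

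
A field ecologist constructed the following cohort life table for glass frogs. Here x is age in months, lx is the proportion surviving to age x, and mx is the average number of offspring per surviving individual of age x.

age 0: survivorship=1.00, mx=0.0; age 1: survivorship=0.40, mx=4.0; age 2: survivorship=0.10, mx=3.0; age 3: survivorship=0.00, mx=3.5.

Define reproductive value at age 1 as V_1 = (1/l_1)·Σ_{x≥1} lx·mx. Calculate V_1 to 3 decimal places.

4.750

lx·mx for x ≥ 1: 1.6, 0.3, 0 → sum = 1.9
V_1 = 1.9 / l_1 = 1.9 / 0.4 = 4.75 → 4.750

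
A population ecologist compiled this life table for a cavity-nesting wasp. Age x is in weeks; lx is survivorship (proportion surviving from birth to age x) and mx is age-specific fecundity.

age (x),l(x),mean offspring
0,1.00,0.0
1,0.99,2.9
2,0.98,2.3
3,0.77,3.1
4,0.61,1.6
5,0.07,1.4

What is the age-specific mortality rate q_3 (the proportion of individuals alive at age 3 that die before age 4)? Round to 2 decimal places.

0.21

q_3 = (l_3 − l_4) / l_3 = (0.77 − 0.61) / 0.77
     = 0.16 / 0.77 = 0.207792… → 0.21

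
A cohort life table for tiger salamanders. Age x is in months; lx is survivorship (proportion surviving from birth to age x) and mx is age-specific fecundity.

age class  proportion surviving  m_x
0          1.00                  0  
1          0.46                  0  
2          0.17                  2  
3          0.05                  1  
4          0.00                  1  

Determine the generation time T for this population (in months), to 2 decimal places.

2.13

lx·mx: 0, 0, 0.34, 0.05, 0 → R0 = 0.39
x·lx·mx: 0, 0, 0.68, 0.15, 0 → Σ = 0.83
T = 0.83 / 0.39 = 2.128205… → 2.13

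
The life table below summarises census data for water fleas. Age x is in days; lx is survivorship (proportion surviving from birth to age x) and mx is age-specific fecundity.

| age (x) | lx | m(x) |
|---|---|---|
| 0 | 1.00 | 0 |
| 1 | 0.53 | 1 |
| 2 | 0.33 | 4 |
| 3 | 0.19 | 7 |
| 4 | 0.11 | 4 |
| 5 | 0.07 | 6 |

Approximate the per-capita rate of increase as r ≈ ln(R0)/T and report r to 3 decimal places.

R0 = Σ lx·mx = 0 + 0.53 + 1.32 + 1.33 + 0.44 + 0.42 = 4.04
Σ x·lx·mx = 11.02; T = 11.02/4.04 = 2.72772…
r ≈ ln(R0)/T = ln(4.04)/2.72772… = 0.51187… → 0.512

0.512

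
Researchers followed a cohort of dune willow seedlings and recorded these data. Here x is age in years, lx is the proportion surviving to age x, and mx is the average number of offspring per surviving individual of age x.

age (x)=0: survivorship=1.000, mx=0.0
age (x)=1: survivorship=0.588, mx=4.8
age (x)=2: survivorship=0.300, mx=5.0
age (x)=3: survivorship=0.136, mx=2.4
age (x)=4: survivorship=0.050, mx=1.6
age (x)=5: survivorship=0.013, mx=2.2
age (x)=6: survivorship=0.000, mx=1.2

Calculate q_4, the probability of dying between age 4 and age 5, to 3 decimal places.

q_4 = (l_4 − l_5) / l_4 = (0.05 − 0.013) / 0.05
     = 0.037 / 0.05 = 0.74 → 0.740

0.740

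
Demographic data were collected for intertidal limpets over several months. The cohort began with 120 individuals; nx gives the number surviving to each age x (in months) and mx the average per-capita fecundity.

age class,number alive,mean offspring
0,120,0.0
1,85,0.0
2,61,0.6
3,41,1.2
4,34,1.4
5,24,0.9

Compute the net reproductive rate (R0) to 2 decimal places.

1.29

lx = nx/n0 = nx/120: 1, 0.70833…, 0.50833…, 0.34167…, 0.28333…, 0.2
lx·mx by age: 0, 0, 0.305…, 0.41…, 0.396667…, 0.18
R0 = Σ lx·mx = 1.291667… → 1.29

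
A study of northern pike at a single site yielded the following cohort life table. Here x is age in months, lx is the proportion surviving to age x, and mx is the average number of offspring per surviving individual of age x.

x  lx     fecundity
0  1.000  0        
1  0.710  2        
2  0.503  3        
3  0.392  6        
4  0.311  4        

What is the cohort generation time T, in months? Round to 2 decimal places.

2.52

lx·mx: 0, 1.42, 1.509, 2.352, 1.244 → R0 = 6.525
x·lx·mx: 0, 1.42, 3.018, 7.056, 4.976 → Σ = 16.47
T = 16.47 / 6.525 = 2.524138… → 2.52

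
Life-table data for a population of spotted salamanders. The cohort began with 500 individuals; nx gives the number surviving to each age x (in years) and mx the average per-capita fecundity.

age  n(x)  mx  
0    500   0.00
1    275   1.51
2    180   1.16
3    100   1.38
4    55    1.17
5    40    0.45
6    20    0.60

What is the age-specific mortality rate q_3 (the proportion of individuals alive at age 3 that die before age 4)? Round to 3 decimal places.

lx = nx/n0 = nx/500: 1, 0.55, 0.36, 0.2, 0.11, 0.08, 0.04
q_3 = (l_3 − l_4) / l_3 = (0.2 − 0.11) / 0.2
     = 0.09 / 0.2 = 0.45 → 0.450

0.450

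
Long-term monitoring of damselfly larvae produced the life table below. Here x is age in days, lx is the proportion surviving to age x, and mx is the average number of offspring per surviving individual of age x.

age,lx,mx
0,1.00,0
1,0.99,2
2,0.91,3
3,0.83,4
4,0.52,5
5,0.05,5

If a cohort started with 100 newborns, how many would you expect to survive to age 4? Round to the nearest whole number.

Expected survivors = N0 · l_4 = 100 × 0.52 = 52 → 52

52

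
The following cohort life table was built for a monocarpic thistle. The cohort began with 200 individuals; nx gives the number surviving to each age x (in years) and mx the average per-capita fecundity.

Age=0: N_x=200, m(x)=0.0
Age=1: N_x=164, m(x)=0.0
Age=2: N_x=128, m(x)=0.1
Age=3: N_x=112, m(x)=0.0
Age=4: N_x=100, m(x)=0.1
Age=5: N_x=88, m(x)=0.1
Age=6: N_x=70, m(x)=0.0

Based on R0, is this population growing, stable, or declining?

lx = nx/n0 = nx/200: 1, 0.82, 0.64, 0.56, 0.5, 0.44, 0.35
R0 = Σ lx·mx = 0 + 0 + 0.064 + 0 + 0.05 + 0.044 + 0 = 0.158
R0 < 1, so the population is declining.

declining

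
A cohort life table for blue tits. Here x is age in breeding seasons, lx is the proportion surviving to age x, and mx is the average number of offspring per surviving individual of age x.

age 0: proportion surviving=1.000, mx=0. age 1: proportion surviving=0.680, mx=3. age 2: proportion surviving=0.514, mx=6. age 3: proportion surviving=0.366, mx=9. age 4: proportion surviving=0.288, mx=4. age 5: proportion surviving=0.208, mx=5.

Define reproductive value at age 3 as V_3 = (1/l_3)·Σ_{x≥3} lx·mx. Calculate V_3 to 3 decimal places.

14.989

lx·mx for x ≥ 3: 3.294, 1.152, 1.04 → sum = 5.486
V_3 = 5.486 / l_3 = 5.486 / 0.366 = 14.989071… → 14.989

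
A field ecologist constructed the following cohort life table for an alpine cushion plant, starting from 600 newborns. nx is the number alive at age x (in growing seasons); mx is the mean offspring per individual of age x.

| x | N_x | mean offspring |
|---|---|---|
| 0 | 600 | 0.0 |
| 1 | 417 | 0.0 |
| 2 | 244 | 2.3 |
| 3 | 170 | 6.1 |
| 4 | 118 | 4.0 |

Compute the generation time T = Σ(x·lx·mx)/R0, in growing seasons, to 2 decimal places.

lx = nx/n0 = nx/600: 1, 0.695, 0.40667…, 0.28333…, 0.19667…
lx·mx: 0, 0, 0.935333…, 1.728333…, 0.786667… → R0 = 3.450333…
x·lx·mx: 0, 0, 1.870667…, 5.185…, 3.146667… → Σ = 10.202333…
T = 10.202333… / 3.450333… = 2.956912… → 2.96

2.96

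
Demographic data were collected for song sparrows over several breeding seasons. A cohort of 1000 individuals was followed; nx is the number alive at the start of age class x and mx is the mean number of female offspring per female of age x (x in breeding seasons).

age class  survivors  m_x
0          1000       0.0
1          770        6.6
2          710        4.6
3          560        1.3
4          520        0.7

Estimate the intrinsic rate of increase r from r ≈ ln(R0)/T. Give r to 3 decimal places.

1.389

lx = nx/n0 = nx/1000: 1, 0.77, 0.71, 0.56, 0.52
R0 = Σ lx·mx = 0 + 5.082 + 3.266 + 0.728 + 0.364 = 9.44
Σ x·lx·mx = 15.254; T = 15.254/9.44 = 1.61589…
r ≈ ln(R0)/T = ln(9.44)/1.61589… = 1.3893… → 1.389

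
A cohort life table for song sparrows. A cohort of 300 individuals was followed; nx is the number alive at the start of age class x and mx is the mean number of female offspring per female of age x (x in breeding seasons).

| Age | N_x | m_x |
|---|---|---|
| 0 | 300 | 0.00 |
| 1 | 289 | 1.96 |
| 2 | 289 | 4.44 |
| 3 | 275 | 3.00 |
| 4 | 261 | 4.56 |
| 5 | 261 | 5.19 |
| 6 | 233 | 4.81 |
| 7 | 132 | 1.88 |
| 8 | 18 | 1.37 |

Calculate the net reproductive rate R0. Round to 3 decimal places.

22.043

lx = nx/n0 = nx/300: 1, 0.96333…, 0.96333…, 0.91667…, 0.87, 0.87, 0.77667…, 0.44, 0.06
lx·mx by age: 0, 1.888133…, 4.2772…, 2.75…, 3.9672, 4.5153, 3.735767…, 0.8272, 0.0822
R0 = Σ lx·mx = 22.043… → 22.043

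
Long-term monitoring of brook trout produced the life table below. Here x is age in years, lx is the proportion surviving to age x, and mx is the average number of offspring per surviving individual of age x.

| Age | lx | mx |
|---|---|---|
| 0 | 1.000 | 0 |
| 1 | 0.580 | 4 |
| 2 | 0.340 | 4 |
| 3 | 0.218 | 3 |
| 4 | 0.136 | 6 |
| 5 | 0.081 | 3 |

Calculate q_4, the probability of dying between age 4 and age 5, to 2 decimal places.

q_4 = (l_4 − l_5) / l_4 = (0.136 − 0.081) / 0.136
     = 0.055 / 0.136 = 0.404412… → 0.40

0.40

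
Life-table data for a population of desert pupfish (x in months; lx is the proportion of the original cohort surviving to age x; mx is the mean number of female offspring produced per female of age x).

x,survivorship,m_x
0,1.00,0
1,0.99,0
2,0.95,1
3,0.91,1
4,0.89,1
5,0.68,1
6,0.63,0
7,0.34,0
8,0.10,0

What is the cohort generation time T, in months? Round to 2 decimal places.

lx·mx: 0, 0, 0.95, 0.91, 0.89, 0.68, 0, 0, 0 → R0 = 3.43
x·lx·mx: 0, 0, 1.9, 2.73, 3.56, 3.4, 0, 0, 0 → Σ = 11.59
T = 11.59 / 3.43 = 3.379009… → 3.38

3.38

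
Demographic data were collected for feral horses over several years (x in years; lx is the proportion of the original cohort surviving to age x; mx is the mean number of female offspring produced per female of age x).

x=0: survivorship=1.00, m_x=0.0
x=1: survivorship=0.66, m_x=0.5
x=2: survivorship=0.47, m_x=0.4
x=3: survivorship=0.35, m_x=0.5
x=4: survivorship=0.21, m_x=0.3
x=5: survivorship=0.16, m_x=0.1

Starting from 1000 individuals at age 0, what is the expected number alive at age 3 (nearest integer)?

Expected survivors = N0 · l_3 = 1000 × 0.35 = 350 → 350

350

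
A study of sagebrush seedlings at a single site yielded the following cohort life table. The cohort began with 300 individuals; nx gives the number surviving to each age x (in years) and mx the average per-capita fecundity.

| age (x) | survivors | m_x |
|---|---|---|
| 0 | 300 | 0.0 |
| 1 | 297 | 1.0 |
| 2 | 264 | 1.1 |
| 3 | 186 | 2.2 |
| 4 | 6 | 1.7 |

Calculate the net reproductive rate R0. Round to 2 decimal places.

lx = nx/n0 = nx/300: 1, 0.99, 0.88, 0.62, 0.02
lx·mx by age: 0, 0.99, 0.968, 1.364, 0.034
R0 = Σ lx·mx = 3.356 → 3.36

3.36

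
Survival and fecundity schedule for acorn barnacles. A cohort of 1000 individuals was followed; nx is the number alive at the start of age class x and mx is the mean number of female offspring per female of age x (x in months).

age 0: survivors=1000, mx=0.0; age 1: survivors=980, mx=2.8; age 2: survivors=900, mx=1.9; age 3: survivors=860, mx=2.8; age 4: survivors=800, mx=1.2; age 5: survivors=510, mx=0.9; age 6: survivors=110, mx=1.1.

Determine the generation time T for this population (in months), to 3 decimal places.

2.410

lx = nx/n0 = nx/1000: 1, 0.98, 0.9, 0.86, 0.8, 0.51, 0.11
lx·mx: 0, 2.744, 1.71, 2.408, 0.96, 0.459, 0.121 → R0 = 8.402
x·lx·mx: 0, 2.744, 3.42, 7.224, 3.84, 2.295, 0.726 → Σ = 20.249
T = 20.249 / 8.402 = 2.410021… → 2.410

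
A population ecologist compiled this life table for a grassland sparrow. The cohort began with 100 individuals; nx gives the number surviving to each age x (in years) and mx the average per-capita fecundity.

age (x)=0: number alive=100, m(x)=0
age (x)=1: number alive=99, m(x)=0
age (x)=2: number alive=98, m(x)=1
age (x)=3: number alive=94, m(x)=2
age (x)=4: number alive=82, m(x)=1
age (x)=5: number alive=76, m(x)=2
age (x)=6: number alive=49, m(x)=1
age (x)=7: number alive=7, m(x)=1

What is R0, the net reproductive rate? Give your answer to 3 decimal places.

5.760

lx = nx/n0 = nx/100: 1, 0.99, 0.98, 0.94, 0.82, 0.76, 0.49, 0.07
lx·mx by age: 0, 0, 0.98, 1.88, 0.82, 1.52, 0.49, 0.07
R0 = Σ lx·mx = 5.76 → 5.760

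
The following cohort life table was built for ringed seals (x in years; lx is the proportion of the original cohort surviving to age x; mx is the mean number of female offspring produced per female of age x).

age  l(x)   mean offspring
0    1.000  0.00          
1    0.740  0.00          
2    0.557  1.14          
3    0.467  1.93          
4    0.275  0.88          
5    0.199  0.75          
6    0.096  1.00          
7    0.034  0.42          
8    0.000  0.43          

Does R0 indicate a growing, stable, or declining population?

R0 = Σ lx·mx = 0 + 0 + 0.63498 + 0.90131 + 0.242 + 0.14925 + 0.096 + 0.01428 + 0 = 2.03782
R0 > 1, so the population is growing.

growing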